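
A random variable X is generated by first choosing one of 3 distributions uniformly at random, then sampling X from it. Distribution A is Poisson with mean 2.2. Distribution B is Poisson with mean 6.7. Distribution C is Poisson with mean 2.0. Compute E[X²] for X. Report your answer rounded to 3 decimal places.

For each component E[X²] = Var + (mean)², giving A: 7.04; B: 51.59; C: 6.
Overall E[X²] = 0.333333·7.04 + 0.333333·51.59 + 0.333333·6 = 21.5433.

21.543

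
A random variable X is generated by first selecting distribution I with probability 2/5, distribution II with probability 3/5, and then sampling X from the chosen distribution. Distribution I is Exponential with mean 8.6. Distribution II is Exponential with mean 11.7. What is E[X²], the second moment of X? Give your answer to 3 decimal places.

223.436

For each component E[X²] = Var + (mean)², giving I: 147.92; II: 273.78.
Overall E[X²] = 0.4·147.92 + 0.6·273.78 = 223.436.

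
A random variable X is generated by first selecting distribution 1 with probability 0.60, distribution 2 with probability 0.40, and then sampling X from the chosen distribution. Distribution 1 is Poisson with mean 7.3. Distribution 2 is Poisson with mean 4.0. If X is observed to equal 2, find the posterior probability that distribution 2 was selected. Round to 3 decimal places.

0.844

Likelihoods P(X=2 | ·): 1: 0.0179997; 2: 0.146525.
Posterior ∝ prior × likelihood. Numerator for 2: 0.4·0.146525 = 0.05861.
Normalizing constant: 0.6·0.0179997 + 0.4·0.146525 = 0.0694099.
P(2 | observation) = 0.05861 / 0.0694099 = 0.844405.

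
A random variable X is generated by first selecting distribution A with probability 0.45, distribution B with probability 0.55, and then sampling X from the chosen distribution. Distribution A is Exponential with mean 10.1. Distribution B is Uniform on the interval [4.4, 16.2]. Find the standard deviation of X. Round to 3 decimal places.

7.232

Per component, A: μ=10.1, E[X²]=204.02; B: μ=10.3, E[X²]=117.693.
E[X] = 0.45·10.1 + 0.55·10.3 = 10.21.
E[X²] = 0.45·204.02 + 0.55·117.693 = 156.54.
Var(X) = E[X²] − (E[X])² = 156.54 − 104.244 = 52.2962.
SD(X) = √52.2962 = 7.23161.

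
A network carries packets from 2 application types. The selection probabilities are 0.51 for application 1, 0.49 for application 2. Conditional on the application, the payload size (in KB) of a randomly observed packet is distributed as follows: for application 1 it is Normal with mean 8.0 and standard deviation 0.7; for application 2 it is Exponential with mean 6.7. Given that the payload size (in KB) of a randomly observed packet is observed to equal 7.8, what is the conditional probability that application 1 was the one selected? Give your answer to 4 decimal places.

Likelihoods f(7.8 | ·): 1: 0.547124; 2: 0.0465939.
Posterior ∝ prior × likelihood. Numerator for 1: 0.51·0.547124 = 0.279033.
Normalizing constant: 0.51·0.547124 + 0.49·0.0465939 = 0.301864.
P(1 | observation) = 0.279033 / 0.301864 = 0.924367.

0.9244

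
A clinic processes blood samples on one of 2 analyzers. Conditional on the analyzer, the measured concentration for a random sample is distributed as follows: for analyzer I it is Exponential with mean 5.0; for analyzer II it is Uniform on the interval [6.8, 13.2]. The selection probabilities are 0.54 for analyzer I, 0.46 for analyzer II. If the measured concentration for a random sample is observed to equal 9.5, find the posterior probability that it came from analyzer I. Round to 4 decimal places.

0.1835

Likelihoods f(9.5 | ·): I: 0.0299137; II: 0.15625.
Posterior ∝ prior × likelihood. Numerator for I: 0.54·0.0299137 = 0.0161534.
Normalizing constant: 0.54·0.0299137 + 0.46·0.15625 = 0.0880284.
P(I | observation) = 0.0161534 / 0.0880284 = 0.183502.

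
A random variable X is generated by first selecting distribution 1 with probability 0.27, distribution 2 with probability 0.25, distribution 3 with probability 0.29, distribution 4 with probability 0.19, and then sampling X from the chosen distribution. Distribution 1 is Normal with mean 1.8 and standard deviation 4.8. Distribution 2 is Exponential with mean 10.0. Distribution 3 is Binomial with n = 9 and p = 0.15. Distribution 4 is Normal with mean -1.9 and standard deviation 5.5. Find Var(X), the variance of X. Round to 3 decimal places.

Per component, 1: μ=1.8, E[X²]=26.28; 2: μ=10, E[X²]=200; 3: μ=1.35, E[X²]=2.97; 4: μ=-1.9, E[X²]=33.86.
E[X] = 0.27·1.8 + 0.25·10 + 0.29·1.35 + 0.19·-1.9 = 3.0165.
E[X²] = 0.27·26.28 + 0.25·200 + 0.29·2.97 + 0.19·33.86 = 64.3903.
Var(X) = E[X²] − (E[X])² = 64.3903 − 9.09927 = 55.291.

55.291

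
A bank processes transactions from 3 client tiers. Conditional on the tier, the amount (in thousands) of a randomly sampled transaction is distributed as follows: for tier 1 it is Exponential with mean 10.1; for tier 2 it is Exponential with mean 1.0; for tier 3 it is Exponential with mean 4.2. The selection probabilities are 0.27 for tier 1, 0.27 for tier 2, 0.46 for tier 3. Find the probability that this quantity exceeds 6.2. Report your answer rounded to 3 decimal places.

0.252

Conditional on each tier, P(X > 6.2): 1: 0.541257; 2: 0.00202943; 3: 0.228507.
By total probability, P(X > 6.2) = 0.27·0.541257 + 0.27·0.00202943 + 0.46·0.228507 = 0.2518.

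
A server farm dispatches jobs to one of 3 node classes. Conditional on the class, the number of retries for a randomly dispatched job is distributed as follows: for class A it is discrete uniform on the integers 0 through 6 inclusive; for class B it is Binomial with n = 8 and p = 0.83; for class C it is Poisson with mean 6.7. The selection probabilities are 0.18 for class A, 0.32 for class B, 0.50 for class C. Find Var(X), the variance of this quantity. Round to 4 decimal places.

6.4271

Per component, A: μ=3, E[X²]=13; B: μ=6.64, E[X²]=45.2184; C: μ=6.7, E[X²]=51.59.
E[X] = 0.18·3 + 0.32·6.64 + 0.5·6.7 = 6.0148.
E[X²] = 0.18·13 + 0.32·45.2184 + 0.5·51.59 = 42.6049.
Var(X) = E[X²] − (E[X])² = 42.6049 − 36.1778 = 6.42707.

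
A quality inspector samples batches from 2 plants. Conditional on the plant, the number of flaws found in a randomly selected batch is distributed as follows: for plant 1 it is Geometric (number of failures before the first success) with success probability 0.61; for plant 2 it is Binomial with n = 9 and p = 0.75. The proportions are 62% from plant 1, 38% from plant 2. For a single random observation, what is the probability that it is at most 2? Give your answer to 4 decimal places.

Conditional on each plant, P(X ≤ 2): 1: 0.940681; 2: 0.00134277.
By total probability, P(X ≤ 2) = 0.62·0.940681 + 0.38·0.00134277 = 0.583732.

0.5837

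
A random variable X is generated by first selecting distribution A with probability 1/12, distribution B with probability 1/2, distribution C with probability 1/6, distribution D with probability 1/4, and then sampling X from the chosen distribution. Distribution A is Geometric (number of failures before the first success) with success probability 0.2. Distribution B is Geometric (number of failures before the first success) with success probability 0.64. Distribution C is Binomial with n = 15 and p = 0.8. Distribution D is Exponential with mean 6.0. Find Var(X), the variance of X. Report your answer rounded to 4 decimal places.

29.0679

Per component, A: μ=4, E[X²]=36; B: μ=0.5625, E[X²]=1.19531; C: μ=12, E[X²]=146.4; D: μ=6, E[X²]=72.
E[X] = 0.0833333·4 + 0.5·0.5625 + 0.166667·12 + 0.25·6 = 4.11458.
E[X²] = 0.0833333·36 + 0.5·1.19531 + 0.166667·146.4 + 0.25·72 = 45.9977.
Var(X) = E[X²] − (E[X])² = 45.9977 − 16.9298 = 29.0679.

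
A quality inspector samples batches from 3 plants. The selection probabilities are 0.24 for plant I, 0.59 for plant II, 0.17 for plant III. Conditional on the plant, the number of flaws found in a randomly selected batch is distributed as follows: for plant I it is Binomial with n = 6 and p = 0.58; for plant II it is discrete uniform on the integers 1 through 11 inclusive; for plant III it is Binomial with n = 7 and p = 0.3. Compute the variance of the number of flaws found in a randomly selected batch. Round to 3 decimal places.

Per component, I: μ=3.48, E[X²]=13.572; II: μ=6, E[X²]=46; III: μ=2.1, E[X²]=5.88.
E[X] = 0.24·3.48 + 0.59·6 + 0.17·2.1 = 4.7322.
E[X²] = 0.24·13.572 + 0.59·46 + 0.17·5.88 = 31.3969.
Var(X) = E[X²] − (E[X])² = 31.3969 − 22.3937 = 9.00316.

9.003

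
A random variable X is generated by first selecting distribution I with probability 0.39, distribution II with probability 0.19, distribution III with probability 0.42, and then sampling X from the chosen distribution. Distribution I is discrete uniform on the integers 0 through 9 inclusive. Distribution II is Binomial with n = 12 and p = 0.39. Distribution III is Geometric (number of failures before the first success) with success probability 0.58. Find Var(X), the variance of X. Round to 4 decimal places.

7.8708

Per component, I: μ=4.5, E[X²]=28.5; II: μ=4.68, E[X²]=24.7572; III: μ=0.724138, E[X²]=1.77289.
E[X] = 0.39·4.5 + 0.19·4.68 + 0.42·0.724138 = 2.94834.
E[X²] = 0.39·28.5 + 0.19·24.7572 + 0.42·1.77289 = 16.5635.
Var(X) = E[X²] − (E[X])² = 16.5635 − 8.6927 = 7.87078.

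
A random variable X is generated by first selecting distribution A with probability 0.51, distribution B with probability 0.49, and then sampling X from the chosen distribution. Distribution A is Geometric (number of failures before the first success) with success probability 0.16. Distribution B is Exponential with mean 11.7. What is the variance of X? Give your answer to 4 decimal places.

Per component, A: μ=5.25, E[X²]=60.375; B: μ=11.7, E[X²]=273.78.
E[X] = 0.51·5.25 + 0.49·11.7 = 8.4105.
E[X²] = 0.51·60.375 + 0.49·273.78 = 164.943.
Var(X) = E[X²] − (E[X])² = 164.943 − 70.7365 = 94.2069.

94.2069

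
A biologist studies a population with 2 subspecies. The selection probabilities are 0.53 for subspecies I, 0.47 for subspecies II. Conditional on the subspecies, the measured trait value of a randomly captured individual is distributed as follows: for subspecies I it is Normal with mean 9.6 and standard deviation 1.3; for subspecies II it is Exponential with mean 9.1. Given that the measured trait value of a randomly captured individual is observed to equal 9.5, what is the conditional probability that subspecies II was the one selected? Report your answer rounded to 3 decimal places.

0.101

Likelihoods f(9.5 | ·): I: 0.305972; II: 0.0386878.
Posterior ∝ prior × likelihood. Numerator for II: 0.47·0.0386878 = 0.0181833.
Normalizing constant: 0.53·0.305972 + 0.47·0.0386878 = 0.180348.
P(II | observation) = 0.0181833 / 0.180348 = 0.100823.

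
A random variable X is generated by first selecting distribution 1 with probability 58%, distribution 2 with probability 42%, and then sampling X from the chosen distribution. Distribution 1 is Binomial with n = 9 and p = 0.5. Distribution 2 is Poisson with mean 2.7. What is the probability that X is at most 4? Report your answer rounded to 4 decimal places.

0.6524

Conditional on each component, P(X ≤ 4): 1: 0.5; 2: 0.862908.
By total probability, P(X ≤ 4) = 0.58·0.5 + 0.42·0.862908 = 0.652421.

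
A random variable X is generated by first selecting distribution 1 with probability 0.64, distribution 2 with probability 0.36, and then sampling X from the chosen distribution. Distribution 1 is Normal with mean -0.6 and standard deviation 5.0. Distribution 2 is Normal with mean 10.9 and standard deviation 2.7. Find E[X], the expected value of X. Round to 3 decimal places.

3.540

Component means — 1: -0.6; 2: 10.9.
E[X] = 0.64·-0.6 + 0.36·10.9 = 3.54.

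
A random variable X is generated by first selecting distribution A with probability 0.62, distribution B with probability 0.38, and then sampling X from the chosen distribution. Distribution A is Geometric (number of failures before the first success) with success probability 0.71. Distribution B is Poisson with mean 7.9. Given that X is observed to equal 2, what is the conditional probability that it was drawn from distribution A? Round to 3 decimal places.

Likelihoods P(X=2 | ·): A: 0.059711; B: 0.0115691.
Posterior ∝ prior × likelihood. Numerator for A: 0.62·0.059711 = 0.0370208.
Normalizing constant: 0.62·0.059711 + 0.38·0.0115691 = 0.0414171.
P(A | observation) = 0.0370208 / 0.0414171 = 0.893854.

0.894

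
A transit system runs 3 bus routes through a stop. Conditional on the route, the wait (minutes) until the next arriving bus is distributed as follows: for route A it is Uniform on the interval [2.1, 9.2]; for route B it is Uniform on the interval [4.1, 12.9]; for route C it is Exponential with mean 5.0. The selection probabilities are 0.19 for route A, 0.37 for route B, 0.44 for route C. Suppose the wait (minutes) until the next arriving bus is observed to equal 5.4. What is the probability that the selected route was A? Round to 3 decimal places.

0.271

Likelihoods f(5.4 | ·): A: 0.140845; B: 0.113636; C: 0.0679191.
Posterior ∝ prior × likelihood. Numerator for A: 0.19·0.140845 = 0.0267606.
Normalizing constant: 0.19·0.140845 + 0.37·0.113636 + 0.44·0.0679191 = 0.0986904.
P(A | observation) = 0.0267606 / 0.0986904 = 0.271157.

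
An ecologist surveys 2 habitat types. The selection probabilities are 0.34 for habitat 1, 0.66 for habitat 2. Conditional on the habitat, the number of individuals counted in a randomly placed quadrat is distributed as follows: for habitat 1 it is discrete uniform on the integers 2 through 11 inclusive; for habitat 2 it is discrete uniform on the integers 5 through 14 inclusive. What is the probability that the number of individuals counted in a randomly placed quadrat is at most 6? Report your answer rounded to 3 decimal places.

Conditional on each habitat, P(X ≤ 6): 1: 0.5; 2: 0.2.
By total probability, P(X ≤ 6) = 0.34·0.5 + 0.66·0.2 = 0.302.

0.302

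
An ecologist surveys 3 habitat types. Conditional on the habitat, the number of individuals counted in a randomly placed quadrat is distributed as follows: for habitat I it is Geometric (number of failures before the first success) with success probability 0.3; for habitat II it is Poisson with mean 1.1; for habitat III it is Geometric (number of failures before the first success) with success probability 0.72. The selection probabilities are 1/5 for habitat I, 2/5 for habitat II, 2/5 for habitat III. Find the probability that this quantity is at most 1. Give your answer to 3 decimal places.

0.750

Conditional on each habitat, P(X ≤ 1): I: 0.51; II: 0.699029; III: 0.9216.
By total probability, P(X ≤ 1) = 0.2·0.51 + 0.4·0.699029 + 0.4·0.9216 = 0.750252.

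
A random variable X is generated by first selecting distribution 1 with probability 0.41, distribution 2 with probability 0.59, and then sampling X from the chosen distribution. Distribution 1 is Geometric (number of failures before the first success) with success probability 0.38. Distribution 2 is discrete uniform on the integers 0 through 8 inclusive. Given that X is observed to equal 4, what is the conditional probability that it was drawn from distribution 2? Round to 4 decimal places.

0.7401

Likelihoods P(X=4 | ·): 1: 0.0561501; 2: 0.111111.
Posterior ∝ prior × likelihood. Numerator for 2: 0.59·0.111111 = 0.0655556.
Normalizing constant: 0.41·0.0561501 + 0.59·0.111111 = 0.0885771.
P(2 | observation) = 0.0655556 / 0.0885771 = 0.740096.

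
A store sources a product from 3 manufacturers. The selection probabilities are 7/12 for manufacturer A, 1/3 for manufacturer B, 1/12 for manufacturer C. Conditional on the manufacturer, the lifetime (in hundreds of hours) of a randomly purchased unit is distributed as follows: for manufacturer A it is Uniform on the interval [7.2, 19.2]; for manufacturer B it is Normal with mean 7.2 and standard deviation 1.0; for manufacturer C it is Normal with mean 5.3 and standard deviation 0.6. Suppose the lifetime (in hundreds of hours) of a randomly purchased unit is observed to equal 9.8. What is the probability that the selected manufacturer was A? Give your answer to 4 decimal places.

0.9148

Likelihoods f(9.8 | ·): A: 0.0833333; B: 0.013583; C: 4.0572e-13.
Posterior ∝ prior × likelihood. Numerator for A: 0.583333·0.0833333 = 0.0486111.
Normalizing constant: 0.583333·0.0833333 + 0.333333·0.013583 + 0.0833333·4.0572e-13 = 0.0531388.
P(A | observation) = 0.0486111 / 0.0531388 = 0.914796.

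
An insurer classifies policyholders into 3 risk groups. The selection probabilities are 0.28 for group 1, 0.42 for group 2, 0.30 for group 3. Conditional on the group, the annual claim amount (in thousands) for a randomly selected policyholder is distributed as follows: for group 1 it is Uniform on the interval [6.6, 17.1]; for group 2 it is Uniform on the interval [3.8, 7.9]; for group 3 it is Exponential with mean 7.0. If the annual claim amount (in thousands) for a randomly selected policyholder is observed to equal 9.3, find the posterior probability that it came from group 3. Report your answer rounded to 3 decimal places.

Likelihoods f(9.3 | ·): 1: 0.0952381; 2: 0; 3: 0.0378365.
Posterior ∝ prior × likelihood. Numerator for 3: 0.3·0.0378365 = 0.0113509.
Normalizing constant: 0.28·0.0952381 + 0.42·0 + 0.3·0.0378365 = 0.0380176.
P(3 | observation) = 0.0113509 / 0.0380176 = 0.298571.

0.299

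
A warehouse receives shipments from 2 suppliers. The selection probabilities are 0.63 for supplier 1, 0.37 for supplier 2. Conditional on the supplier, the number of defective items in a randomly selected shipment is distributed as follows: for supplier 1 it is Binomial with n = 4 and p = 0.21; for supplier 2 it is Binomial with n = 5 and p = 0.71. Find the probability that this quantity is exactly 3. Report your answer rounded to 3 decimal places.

0.130

Conditional on each supplier, P(X = 3): 1: 0.0292648; 2: 0.301003.
By total probability, P(X = 3) = 0.63·0.0292648 + 0.37·0.301003 = 0.129808.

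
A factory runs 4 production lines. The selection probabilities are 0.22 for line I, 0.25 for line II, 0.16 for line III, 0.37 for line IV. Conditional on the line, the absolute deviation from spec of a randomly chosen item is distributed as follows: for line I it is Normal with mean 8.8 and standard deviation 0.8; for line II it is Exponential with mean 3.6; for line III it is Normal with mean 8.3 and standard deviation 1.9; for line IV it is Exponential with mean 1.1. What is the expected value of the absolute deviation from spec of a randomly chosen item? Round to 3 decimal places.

Component means — I: 8.8; II: 3.6; III: 8.3; IV: 1.1.
E[X] = 0.22·8.8 + 0.25·3.6 + 0.16·8.3 + 0.37·1.1 = 4.571.

4.571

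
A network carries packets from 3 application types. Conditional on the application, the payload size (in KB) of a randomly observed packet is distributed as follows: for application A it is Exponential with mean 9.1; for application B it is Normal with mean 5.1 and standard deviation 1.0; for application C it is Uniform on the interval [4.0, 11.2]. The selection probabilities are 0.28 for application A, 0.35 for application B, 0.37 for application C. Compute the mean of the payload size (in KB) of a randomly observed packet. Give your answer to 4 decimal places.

7.1450

Component means — A: 9.1; B: 5.1; C: 7.6.
E[X] = 0.28·9.1 + 0.35·5.1 + 0.37·7.6 = 7.145.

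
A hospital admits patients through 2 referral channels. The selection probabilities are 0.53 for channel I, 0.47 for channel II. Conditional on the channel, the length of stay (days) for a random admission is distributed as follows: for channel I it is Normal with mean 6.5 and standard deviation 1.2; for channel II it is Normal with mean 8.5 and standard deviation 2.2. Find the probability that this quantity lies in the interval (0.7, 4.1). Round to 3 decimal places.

Conditional on each channel, P(0.7 < X < 4.1): I: 0.0227495; II: 0.0225542.
By total probability, P(0.7 < X < 4.1) = 0.53·0.0227495 + 0.47·0.0225542 = 0.0226577.

0.023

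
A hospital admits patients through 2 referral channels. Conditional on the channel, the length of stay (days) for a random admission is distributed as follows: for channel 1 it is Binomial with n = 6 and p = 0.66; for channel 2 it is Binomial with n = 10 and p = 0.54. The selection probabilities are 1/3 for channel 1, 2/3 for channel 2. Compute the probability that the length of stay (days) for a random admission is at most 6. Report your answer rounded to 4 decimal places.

Conditional on each channel, P(X ≤ 6): 1: 1; 2: 0.754695.
By total probability, P(X ≤ 6) = 0.333333·1 + 0.666667·0.754695 = 0.836463.

0.8365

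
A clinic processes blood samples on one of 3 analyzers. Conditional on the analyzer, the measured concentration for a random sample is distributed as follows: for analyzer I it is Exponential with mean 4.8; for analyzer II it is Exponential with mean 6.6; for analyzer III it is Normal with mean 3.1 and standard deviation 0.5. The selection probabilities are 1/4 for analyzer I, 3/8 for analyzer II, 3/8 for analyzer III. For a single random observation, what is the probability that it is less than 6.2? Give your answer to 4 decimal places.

0.7847

Conditional on each analyzer, P(X < 6.2): I: 0.725188; II: 0.609135; III: 1.
By total probability, P(X < 6.2) = 0.25·0.725188 + 0.375·0.609135 + 0.375·1 = 0.784723.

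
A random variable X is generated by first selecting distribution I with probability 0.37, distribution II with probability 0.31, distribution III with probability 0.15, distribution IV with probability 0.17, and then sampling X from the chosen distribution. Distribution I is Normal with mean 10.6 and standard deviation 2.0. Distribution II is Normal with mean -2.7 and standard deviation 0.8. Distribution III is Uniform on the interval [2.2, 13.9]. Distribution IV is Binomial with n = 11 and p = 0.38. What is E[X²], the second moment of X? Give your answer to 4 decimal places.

60.3539

For each component E[X²] = Var + (mean)², giving I: 116.36; II: 7.93; III: 76.21; IV: 20.064.
Overall E[X²] = 0.37·116.36 + 0.31·7.93 + 0.15·76.21 + 0.17·20.064 = 60.3539.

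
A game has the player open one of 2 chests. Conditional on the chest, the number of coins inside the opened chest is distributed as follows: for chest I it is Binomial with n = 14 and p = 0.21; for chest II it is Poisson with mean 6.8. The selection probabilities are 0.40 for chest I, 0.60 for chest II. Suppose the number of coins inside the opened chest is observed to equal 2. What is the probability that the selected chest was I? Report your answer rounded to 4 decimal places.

0.8599

Likelihoods P(X=2 | ·): I: 0.23714; II: 0.0257505.
Posterior ∝ prior × likelihood. Numerator for I: 0.4·0.23714 = 0.0948561.
Normalizing constant: 0.4·0.23714 + 0.6·0.0257505 = 0.110306.
P(I | observation) = 0.0948561 / 0.110306 = 0.859933.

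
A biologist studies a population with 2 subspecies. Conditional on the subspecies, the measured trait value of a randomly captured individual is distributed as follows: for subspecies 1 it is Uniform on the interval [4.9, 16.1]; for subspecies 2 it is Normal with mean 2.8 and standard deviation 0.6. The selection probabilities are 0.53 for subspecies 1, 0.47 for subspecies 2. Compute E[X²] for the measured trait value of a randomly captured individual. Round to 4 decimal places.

For each component E[X²] = Var + (mean)², giving 1: 120.703; 2: 8.2.
Overall E[X²] = 0.53·120.703 + 0.47·8.2 = 67.8268.

67.8268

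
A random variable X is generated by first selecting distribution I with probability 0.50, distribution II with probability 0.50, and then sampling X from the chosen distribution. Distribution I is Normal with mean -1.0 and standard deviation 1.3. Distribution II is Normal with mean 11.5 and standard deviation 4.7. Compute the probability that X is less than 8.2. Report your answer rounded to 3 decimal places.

0.621

Conditional on each component, P(X < 8.2): I: 1; II: 0.2413.
By total probability, P(X < 8.2) = 0.5·1 + 0.5·0.2413 = 0.62065.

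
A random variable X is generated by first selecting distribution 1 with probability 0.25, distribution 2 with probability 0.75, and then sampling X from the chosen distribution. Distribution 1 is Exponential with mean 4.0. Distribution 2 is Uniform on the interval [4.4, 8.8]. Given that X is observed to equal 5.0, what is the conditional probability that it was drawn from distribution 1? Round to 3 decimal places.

Likelihoods f(5.0 | ·): 1: 0.0716262; 2: 0.227273.
Posterior ∝ prior × likelihood. Numerator for 1: 0.25·0.0716262 = 0.0179065.
Normalizing constant: 0.25·0.0716262 + 0.75·0.227273 = 0.188361.
P(1 | observation) = 0.0179065 / 0.188361 = 0.095065.

0.095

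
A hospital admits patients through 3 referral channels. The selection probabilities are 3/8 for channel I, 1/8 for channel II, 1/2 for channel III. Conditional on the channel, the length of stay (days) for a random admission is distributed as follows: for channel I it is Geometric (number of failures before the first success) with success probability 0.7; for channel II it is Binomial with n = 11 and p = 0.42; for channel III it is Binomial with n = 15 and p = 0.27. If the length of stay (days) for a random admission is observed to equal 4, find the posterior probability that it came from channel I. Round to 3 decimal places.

0.015

Likelihoods P(X=4 | ·): I: 0.00567; II: 0.226729; III: 0.227583.
Posterior ∝ prior × likelihood. Numerator for I: 0.375·0.00567 = 0.00212625.
Normalizing constant: 0.375·0.00567 + 0.125·0.226729 + 0.5·0.227583 = 0.144259.
P(I | observation) = 0.00212625 / 0.144259 = 0.0147391.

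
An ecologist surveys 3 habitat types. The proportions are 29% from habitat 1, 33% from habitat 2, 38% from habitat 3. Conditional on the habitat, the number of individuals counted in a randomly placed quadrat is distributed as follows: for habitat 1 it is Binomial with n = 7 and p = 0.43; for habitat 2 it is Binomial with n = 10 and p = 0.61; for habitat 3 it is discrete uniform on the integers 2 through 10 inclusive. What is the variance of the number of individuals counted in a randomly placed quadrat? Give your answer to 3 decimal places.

5.716

Per component, 1: μ=3.01, E[X²]=10.7758; 2: μ=6.1, E[X²]=39.589; 3: μ=6, E[X²]=42.6667.
E[X] = 0.29·3.01 + 0.33·6.1 + 0.38·6 = 5.1659.
E[X²] = 0.29·10.7758 + 0.33·39.589 + 0.38·42.6667 = 32.4027.
Var(X) = E[X²] − (E[X])² = 32.4027 − 26.6865 = 5.71616.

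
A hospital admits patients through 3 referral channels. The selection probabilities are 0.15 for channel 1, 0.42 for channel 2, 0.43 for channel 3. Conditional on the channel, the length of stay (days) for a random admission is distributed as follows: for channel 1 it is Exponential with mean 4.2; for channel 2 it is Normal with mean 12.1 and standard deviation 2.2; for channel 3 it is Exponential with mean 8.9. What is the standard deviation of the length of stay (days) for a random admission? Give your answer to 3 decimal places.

6.778

Per component, 1: μ=4.2, E[X²]=35.28; 2: μ=12.1, E[X²]=151.25; 3: μ=8.9, E[X²]=158.42.
E[X] = 0.15·4.2 + 0.42·12.1 + 0.43·8.9 = 9.539.
E[X²] = 0.15·35.28 + 0.42·151.25 + 0.43·158.42 = 136.938.
Var(X) = E[X²] − (E[X])² = 136.938 − 90.9925 = 45.9451.
SD(X) = √45.9451 = 6.77828.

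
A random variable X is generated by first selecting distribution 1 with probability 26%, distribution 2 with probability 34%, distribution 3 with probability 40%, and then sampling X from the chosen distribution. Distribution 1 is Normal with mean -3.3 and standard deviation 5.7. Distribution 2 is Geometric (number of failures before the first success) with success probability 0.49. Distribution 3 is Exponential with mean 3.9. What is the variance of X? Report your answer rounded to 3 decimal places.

23.422

Per component, 1: μ=-3.3, E[X²]=43.38; 2: μ=1.04082, E[X²]=3.20741; 3: μ=3.9, E[X²]=30.42.
E[X] = 0.26·-3.3 + 0.34·1.04082 + 0.4·3.9 = 1.05588.
E[X²] = 0.26·43.38 + 0.34·3.20741 + 0.4·30.42 = 24.5373.
Var(X) = E[X²] − (E[X])² = 24.5373 − 1.11488 = 23.4224.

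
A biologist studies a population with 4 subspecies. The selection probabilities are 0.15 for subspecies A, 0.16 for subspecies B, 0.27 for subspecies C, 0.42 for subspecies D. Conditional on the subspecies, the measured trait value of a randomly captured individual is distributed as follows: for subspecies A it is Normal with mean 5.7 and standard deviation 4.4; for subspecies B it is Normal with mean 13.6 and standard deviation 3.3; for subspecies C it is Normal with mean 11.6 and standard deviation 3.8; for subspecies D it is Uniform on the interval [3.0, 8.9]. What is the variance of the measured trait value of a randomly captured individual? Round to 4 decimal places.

20.4007

Per component, A: μ=5.7, E[X²]=51.85; B: μ=13.6, E[X²]=195.85; C: μ=11.6, E[X²]=149; D: μ=5.95, E[X²]=38.3033.
E[X] = 0.15·5.7 + 0.16·13.6 + 0.27·11.6 + 0.42·5.95 = 8.662.
E[X²] = 0.15·51.85 + 0.16·195.85 + 0.27·149 + 0.42·38.3033 = 95.4309.
Var(X) = E[X²] − (E[X])² = 95.4309 − 75.0302 = 20.4007.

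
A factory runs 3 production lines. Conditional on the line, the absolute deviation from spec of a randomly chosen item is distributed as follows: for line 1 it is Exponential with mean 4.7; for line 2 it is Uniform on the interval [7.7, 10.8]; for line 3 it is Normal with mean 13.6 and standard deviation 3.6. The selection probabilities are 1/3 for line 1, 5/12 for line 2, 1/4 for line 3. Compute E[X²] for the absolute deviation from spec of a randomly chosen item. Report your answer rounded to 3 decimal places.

100.191

For each component E[X²] = Var + (mean)², giving 1: 44.18; 2: 86.3633; 3: 197.92.
Overall E[X²] = 0.333333·44.18 + 0.416667·86.3633 + 0.25·197.92 = 100.191.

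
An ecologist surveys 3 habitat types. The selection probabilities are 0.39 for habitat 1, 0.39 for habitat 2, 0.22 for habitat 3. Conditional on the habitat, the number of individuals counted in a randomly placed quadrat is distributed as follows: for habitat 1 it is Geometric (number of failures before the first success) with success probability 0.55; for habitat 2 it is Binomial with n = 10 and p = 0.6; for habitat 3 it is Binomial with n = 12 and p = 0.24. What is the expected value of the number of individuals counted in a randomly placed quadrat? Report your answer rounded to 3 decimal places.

3.293

Component means — 1: 0.818182; 2: 6; 3: 2.88.
E[X] = 0.39·0.818182 + 0.39·6 + 0.22·2.88 = 3.29269.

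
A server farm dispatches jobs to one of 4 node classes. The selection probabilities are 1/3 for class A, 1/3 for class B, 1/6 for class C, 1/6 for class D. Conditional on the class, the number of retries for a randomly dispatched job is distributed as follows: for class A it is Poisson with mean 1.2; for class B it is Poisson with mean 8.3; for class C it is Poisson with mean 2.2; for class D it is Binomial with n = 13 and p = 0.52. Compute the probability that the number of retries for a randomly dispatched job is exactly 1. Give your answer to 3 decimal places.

0.162

Conditional on each class, P(X = 1): A: 0.361433; B: 0.00206269; C: 0.243767; D: 0.00101121.
By total probability, P(X = 1) = 0.333333·0.361433 + 0.333333·0.00206269 + 0.166667·0.243767 + 0.166667·0.00101121 = 0.161962.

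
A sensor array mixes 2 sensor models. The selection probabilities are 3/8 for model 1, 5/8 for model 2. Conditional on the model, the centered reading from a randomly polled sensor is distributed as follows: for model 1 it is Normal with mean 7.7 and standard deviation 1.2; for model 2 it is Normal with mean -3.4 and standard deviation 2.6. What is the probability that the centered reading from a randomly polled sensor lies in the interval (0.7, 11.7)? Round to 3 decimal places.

0.411

Conditional on each model, P(0.7 < X < 11.7): 1: 0.999571; 2: 0.0574066.
By total probability, P(0.7 < X < 11.7) = 0.375·0.999571 + 0.625·0.0574066 = 0.410718.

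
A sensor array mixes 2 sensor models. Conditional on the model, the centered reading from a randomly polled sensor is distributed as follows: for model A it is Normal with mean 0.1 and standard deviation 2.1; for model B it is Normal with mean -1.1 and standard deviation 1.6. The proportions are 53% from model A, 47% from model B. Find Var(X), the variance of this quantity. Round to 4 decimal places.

Per component, A: μ=0.1, E[X²]=4.42; B: μ=-1.1, E[X²]=3.77.
E[X] = 0.53·0.1 + 0.47·-1.1 = -0.464.
E[X²] = 0.53·4.42 + 0.47·3.77 = 4.1145.
Var(X) = E[X²] − (E[X])² = 4.1145 − 0.215296 = 3.8992.

3.8992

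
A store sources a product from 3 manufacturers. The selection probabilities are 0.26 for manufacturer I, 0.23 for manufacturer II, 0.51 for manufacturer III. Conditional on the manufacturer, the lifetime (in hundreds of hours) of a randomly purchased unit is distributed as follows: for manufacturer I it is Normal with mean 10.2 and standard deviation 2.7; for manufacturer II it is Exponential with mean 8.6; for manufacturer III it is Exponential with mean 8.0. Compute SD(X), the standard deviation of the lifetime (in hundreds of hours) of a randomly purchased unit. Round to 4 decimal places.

Per component, I: μ=10.2, E[X²]=111.33; II: μ=8.6, E[X²]=147.92; III: μ=8, E[X²]=128.
E[X] = 0.26·10.2 + 0.23·8.6 + 0.51·8 = 8.71.
E[X²] = 0.26·111.33 + 0.23·147.92 + 0.51·128 = 128.247.
Var(X) = E[X²] − (E[X])² = 128.247 − 75.8641 = 52.3833.
SD(X) = √52.3833 = 7.23763.

7.2376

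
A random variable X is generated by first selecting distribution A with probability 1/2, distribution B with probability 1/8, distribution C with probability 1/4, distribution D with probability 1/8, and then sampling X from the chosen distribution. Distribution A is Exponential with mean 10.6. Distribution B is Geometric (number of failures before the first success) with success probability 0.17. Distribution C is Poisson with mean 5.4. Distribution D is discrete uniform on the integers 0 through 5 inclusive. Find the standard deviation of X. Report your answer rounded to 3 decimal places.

8.448

Per component, A: μ=10.6, E[X²]=224.72; B: μ=4.88235, E[X²]=52.5571; C: μ=5.4, E[X²]=34.56; D: μ=2.5, E[X²]=9.16667.
E[X] = 0.5·10.6 + 0.125·4.88235 + 0.25·5.4 + 0.125·2.5 = 7.57279.
E[X²] = 0.5·224.72 + 0.125·52.5571 + 0.25·34.56 + 0.125·9.16667 = 128.715.
Var(X) = E[X²] − (E[X])² = 128.715 − 57.3472 = 71.3683.
SD(X) = √71.3683 = 8.44797.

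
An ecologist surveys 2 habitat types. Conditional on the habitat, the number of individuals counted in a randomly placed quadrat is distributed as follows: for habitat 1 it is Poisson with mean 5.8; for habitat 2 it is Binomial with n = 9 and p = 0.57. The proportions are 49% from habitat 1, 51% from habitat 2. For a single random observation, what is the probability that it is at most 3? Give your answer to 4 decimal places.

0.1530

Conditional on each habitat, P(X ≤ 3): 1: 0.169963; 2: 0.136628.
By total probability, P(X ≤ 3) = 0.49·0.169963 + 0.51·0.136628 = 0.152962.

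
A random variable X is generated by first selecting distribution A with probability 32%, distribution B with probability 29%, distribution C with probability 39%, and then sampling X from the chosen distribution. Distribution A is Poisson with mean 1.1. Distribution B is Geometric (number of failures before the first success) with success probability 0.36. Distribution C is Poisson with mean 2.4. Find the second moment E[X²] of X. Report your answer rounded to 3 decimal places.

6.270

For each component E[X²] = Var + (mean)², giving A: 2.31; B: 8.09877; C: 8.16.
Overall E[X²] = 0.32·2.31 + 0.29·8.09877 + 0.39·8.16 = 6.27024.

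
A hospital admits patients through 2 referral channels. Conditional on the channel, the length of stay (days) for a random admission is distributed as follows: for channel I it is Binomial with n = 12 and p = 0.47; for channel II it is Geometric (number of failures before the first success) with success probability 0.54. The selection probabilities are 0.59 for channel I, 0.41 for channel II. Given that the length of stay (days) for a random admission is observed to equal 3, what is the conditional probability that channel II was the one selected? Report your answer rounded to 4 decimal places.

Likelihoods P(X=3 | ·): I: 0.0753701; II: 0.0525614.
Posterior ∝ prior × likelihood. Numerator for II: 0.41·0.0525614 = 0.0215502.
Normalizing constant: 0.59·0.0753701 + 0.41·0.0525614 = 0.0660185.
P(II | observation) = 0.0215502 / 0.0660185 = 0.326426.

0.3264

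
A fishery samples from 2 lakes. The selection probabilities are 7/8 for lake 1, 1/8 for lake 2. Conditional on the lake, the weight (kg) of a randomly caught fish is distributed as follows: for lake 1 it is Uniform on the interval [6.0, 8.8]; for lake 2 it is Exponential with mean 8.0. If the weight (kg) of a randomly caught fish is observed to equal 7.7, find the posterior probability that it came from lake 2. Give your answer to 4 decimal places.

0.0187

Likelihoods f(7.7 | ·): 1: 0.357143; 2: 0.0477421.
Posterior ∝ prior × likelihood. Numerator for 2: 0.125·0.0477421 = 0.00596776.
Normalizing constant: 0.875·0.357143 + 0.125·0.0477421 = 0.318468.
P(2 | observation) = 0.00596776 / 0.318468 = 0.018739.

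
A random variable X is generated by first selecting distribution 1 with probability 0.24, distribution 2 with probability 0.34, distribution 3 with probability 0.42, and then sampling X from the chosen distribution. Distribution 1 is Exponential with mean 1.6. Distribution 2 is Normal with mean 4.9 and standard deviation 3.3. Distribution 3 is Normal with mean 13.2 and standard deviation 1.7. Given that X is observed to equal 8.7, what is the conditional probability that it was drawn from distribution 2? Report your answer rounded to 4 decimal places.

0.8541

Likelihoods f(8.7 | ·): 1: 0.00271897; 2: 0.0622962; 3: 0.007062.
Posterior ∝ prior × likelihood. Numerator for 2: 0.34·0.0622962 = 0.0211807.
Normalizing constant: 0.24·0.00271897 + 0.34·0.0622962 + 0.42·0.007062 = 0.0247993.
P(2 | observation) = 0.0211807 / 0.0247993 = 0.854085.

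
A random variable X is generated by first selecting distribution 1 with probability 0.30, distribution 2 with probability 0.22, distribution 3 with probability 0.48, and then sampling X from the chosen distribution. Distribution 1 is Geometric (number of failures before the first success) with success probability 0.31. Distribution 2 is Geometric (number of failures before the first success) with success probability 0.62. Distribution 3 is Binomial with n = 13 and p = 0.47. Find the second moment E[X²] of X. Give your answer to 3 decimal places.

For each component E[X²] = Var + (mean)², giving 1: 12.1342; 2: 1.3642; 3: 40.5704.
Overall E[X²] = 0.3·12.1342 + 0.22·1.3642 + 0.48·40.5704 = 23.4142.

23.414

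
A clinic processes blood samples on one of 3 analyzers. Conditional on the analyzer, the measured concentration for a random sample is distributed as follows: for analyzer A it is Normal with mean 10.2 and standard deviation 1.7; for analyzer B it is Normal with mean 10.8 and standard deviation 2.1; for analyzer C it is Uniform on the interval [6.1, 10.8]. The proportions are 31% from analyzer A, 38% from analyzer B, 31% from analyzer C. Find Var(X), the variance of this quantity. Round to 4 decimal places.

4.1296

Per component, A: μ=10.2, E[X²]=106.93; B: μ=10.8, E[X²]=121.05; C: μ=8.45, E[X²]=73.2433.
E[X] = 0.31·10.2 + 0.38·10.8 + 0.31·8.45 = 9.8855.
E[X²] = 0.31·106.93 + 0.38·121.05 + 0.31·73.2433 = 101.853.
Var(X) = E[X²] − (E[X])² = 101.853 − 97.7231 = 4.12962.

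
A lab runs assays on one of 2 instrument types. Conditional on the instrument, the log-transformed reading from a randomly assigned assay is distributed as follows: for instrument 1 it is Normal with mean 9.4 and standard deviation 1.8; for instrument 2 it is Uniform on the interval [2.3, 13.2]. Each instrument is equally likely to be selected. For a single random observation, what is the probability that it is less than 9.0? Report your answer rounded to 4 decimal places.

0.5134

Conditional on each instrument, P(X < 9.0): 1: 0.41207; 2: 0.614679.
By total probability, P(X < 9.0) = 0.5·0.41207 + 0.5·0.614679 = 0.513375.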